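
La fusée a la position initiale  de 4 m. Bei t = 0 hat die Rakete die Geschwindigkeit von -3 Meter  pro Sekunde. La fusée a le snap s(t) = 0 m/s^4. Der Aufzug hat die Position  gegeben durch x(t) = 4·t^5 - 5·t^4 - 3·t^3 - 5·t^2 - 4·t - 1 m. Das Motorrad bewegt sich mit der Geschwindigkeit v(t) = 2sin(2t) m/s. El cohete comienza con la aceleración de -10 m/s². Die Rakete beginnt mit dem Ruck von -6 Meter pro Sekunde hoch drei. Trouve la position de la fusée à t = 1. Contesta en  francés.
Nous devons trouver la primitive de notre équation du snap s(t) = 0 4 fois. L'intégrale du snap, avec j(0) = -6, donne le jerk: j(t) = -6. En intégrant le jerk et en utilisant la condition initiale a(0) = -10, nous obtenons a(t) = -6·t - 10. En intégrant l'accélération et en utilisant la condition initiale v(0) = -3, nous obtenons v(t) = -3·t^2 - 10·t - 3. En intégrant la vitesse et en utilisant la condition initiale x(0) = 4, nous obtenons x(t) = -t^3 - 5·t^2 - 3·t + 4. En utilisant x(t) = -t^3 - 5·t^2 - 3·t + 4 et en substituant t = 1, nous trouvons x = -5.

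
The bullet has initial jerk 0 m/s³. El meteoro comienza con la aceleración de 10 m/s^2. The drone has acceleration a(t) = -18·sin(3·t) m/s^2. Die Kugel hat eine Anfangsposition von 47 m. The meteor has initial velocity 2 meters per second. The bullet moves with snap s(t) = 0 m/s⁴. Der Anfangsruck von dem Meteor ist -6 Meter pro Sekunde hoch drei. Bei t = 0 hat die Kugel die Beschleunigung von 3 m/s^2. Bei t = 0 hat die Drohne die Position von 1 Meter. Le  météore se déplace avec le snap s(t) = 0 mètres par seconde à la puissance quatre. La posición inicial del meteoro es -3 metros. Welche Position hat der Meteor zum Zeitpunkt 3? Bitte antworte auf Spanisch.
Para resolver esto, necesitamos tomar 4 antiderivadas de nuestra ecuación del snap s(t) = 0. La antiderivada del snap es la sacudida. Usando j(0) = -6, obtenemos j(t) = -6. La antiderivada de la sacudida es la aceleración. Usando a(0) = 10, obtenemos a(t) = 10 - 6·t. La antiderivada de la aceleración, con v(0) = 2, da la velocidad: v(t) = -3·t^2 + 10·t + 2. La integral de la velocidad es la posición. Usando x(0) = -3, obtenemos x(t) = -t^3 + 5·t^2 + 2·t - 3. De la ecuación de la posición x(t) = -t^3 + 5·t^2 + 2·t - 3, sustituimos t = 3 para obtener x = 21.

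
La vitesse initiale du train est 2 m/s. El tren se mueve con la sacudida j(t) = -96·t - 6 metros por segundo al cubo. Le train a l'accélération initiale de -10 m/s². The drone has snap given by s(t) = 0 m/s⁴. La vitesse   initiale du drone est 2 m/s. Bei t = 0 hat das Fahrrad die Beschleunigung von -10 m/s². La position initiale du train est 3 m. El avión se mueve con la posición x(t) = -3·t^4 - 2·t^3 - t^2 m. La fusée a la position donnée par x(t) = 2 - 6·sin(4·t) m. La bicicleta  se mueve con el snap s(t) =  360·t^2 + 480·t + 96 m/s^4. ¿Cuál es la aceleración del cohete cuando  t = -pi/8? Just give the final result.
La respuesta es -96.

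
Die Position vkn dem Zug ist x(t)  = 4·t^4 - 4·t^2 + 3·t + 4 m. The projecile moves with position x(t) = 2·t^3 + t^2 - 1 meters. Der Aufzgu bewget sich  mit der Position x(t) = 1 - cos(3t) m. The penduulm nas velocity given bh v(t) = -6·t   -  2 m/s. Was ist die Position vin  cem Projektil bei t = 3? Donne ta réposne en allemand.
Wir haben die Position x(t) = 2·t^3 + t^2 - 1. Durch Einsetzen von t = 3: x(3) = 62.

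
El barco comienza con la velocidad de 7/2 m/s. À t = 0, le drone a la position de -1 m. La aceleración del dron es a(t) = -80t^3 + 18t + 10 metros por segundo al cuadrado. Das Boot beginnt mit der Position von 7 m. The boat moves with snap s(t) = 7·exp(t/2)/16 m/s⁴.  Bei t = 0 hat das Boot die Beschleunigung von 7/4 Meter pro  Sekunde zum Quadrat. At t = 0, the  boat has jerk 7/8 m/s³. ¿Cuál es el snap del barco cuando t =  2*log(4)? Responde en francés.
De l'équation du snap s(t) = 7·exp(t/2)/16, nous substituons t = 2*log(4) pour obtenir s = 7/4.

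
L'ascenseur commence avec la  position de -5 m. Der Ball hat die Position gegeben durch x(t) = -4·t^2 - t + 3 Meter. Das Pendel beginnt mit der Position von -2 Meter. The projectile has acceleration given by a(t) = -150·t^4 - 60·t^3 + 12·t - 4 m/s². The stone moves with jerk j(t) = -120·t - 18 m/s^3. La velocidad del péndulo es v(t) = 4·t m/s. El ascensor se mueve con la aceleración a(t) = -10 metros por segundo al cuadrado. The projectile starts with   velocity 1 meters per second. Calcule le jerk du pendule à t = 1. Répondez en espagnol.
Partiendo de la velocidad v(t) = 4·t, tomamos 2 derivadas. Derivando la velocidad, obtenemos la aceleración: a(t) = 4. La derivada de la aceleración da la sacudida: j(t) = 0. De la ecuación de la sacudida j(t) = 0, sustituimos t = 1 para obtener j = 0.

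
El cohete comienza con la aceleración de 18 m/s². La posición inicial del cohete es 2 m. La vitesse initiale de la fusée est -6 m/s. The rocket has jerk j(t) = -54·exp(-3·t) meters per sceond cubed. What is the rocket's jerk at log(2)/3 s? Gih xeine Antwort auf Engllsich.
Using j(t) = -54·exp(-3·t) and substituting t = log(2)/3, we find j = -27.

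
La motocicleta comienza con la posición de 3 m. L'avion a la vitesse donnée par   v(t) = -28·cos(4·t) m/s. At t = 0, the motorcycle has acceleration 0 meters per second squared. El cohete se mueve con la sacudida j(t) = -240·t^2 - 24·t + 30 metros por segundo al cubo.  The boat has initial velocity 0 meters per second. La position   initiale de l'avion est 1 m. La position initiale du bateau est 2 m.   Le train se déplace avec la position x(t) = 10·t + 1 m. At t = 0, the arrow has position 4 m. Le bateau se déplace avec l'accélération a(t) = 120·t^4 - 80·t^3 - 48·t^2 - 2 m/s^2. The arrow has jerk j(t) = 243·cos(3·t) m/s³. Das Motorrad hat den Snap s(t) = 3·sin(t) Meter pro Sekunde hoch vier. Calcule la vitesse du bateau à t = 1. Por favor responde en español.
Debemos encontrar la integral de nuestra ecuación de la aceleración a(t) = 120·t^4 - 80·t^3 - 48·t^2 - 2 1 vez. Integrando la aceleración y usando la condición inicial v(0) = 0, obtenemos v(t) = 24·t^5 - 20·t^4 - 16·t^3 - 2·t. Usando v(t) = 24·t^5 - 20·t^4 - 16·t^3 - 2·t y sustituyendo t = 1, encontramos v = -14.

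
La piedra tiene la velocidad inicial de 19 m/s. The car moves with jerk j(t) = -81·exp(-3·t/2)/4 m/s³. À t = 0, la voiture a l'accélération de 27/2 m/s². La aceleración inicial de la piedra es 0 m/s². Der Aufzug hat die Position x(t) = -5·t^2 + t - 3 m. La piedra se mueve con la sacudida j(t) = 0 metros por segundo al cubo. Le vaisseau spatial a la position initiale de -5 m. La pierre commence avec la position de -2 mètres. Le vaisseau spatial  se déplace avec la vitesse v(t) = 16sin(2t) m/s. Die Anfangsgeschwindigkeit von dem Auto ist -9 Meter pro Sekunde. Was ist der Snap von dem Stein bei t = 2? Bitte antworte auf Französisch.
En partant du jerk j(t) = 0, nous prenons 1 dérivée. En dérivant le jerk, nous obtenons le snap: s(t) = 0. De l'équation du snap s(t) = 0, nous substituons t = 2 pour obtenir s = 0.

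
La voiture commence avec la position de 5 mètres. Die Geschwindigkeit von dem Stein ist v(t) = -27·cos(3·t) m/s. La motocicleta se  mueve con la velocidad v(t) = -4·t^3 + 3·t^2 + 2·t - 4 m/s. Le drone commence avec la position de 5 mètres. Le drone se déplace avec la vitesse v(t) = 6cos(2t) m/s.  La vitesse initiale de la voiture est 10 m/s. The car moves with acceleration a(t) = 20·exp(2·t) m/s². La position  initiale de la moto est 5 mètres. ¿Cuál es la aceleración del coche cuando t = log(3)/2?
Usando a(t) = 20·exp(2·t) y sustituyendo t = log(3)/2, encontramos a = 60.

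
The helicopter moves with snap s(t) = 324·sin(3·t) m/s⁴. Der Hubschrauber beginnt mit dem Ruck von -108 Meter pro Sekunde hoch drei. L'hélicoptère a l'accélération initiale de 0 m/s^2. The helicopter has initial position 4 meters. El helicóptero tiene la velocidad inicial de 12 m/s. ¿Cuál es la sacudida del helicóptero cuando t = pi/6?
Necesitamos integrar nuestra ecuación del snap s(t) = 324·sin(3·t) 1 vez. Tomando ∫s(t)dt y aplicando j(0) = -108, encontramos j(t) = -108·cos(3·t). De la ecuación de la sacudida j(t) = -108·cos(3·t), sustituimos t = pi/6 para obtener j = 0.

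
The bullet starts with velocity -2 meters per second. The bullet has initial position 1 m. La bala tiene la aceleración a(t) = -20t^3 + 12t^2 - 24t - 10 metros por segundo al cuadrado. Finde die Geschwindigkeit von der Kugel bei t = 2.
Wir müssen unsere Gleichung für die Beschleunigung a(t) = -20·t^3 + 12·t^2 - 24·t - 10 1-mal integrieren. Mit ∫a(t)dt und Anwendung von v(0) = -2, finden wir v(t) = -5·t^4 + 4·t^3 - 12·t^2 - 10·t - 2. Mit v(t) = -5·t^4 + 4·t^3 - 12·t^2 - 10·t - 2 und Einsetzen von t = 2, finden wir v = -118.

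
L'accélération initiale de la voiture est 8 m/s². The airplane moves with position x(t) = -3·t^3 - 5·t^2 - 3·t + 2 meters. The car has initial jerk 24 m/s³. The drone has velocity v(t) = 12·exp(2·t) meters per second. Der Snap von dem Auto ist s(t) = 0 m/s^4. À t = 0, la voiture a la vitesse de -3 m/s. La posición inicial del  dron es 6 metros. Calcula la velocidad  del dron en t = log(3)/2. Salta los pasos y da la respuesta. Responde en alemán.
Die Geschwindigkeit bei t = log(3)/2 ist v = 36.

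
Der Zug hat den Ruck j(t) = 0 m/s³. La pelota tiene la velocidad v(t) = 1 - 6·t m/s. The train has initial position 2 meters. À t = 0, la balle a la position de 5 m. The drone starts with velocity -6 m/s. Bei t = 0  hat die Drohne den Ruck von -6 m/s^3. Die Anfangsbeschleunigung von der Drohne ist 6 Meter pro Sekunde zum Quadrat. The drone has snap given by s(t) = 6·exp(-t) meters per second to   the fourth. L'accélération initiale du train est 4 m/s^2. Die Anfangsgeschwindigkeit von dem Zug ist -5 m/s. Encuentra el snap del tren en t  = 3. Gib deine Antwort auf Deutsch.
Ausgehend von dem Ruck j(t) = 0, nehmen wir 1 Ableitung. Mit d/dt von j(t) finden wir s(t) = 0. Aus der Gleichung für den Snap s(t) = 0, setzen wir t = 3 ein und erhalten s = 0.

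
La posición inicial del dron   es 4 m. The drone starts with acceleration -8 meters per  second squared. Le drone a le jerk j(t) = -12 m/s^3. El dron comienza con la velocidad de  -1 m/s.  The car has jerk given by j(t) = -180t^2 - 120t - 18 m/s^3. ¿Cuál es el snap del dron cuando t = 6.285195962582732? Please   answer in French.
Nous devons dériver notre équation du jerk j(t) = -12 1 fois. La dérivée du jerk donne le snap: s(t) = 0. De l'équation du snap s(t) = 0, nous substituons t = 6.285195962582732 pour obtenir s = 0.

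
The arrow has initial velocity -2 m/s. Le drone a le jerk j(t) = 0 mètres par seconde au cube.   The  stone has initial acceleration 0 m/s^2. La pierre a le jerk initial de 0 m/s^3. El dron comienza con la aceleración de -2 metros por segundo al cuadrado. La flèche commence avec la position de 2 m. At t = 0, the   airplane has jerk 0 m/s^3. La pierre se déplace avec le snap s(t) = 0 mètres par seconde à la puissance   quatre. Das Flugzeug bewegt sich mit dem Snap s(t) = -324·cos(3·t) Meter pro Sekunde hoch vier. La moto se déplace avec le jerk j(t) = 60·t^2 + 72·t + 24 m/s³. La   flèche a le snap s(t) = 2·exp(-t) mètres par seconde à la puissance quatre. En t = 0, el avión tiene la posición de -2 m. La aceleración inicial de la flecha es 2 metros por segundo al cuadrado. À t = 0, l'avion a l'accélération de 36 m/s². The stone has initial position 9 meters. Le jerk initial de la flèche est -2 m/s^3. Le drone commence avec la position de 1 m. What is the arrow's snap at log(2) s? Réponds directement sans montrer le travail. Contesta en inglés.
The answer is 1.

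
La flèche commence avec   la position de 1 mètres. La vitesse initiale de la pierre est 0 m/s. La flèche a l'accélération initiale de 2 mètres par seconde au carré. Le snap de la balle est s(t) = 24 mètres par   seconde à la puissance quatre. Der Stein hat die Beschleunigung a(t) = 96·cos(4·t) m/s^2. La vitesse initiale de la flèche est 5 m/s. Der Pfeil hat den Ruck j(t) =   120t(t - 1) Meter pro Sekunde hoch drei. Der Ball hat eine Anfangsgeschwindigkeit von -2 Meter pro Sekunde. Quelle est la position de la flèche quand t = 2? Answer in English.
To solve this, we need to take 3 antiderivatives of our jerk equation j(t) = 120·t·(t - 1). The antiderivative of jerk, with a(0) = 2, gives acceleration: a(t) = 40·t^3 - 60·t^2 + 2. The antiderivative of acceleration is velocity. Using v(0) = 5, we get v(t) = 10·t^4 - 20·t^3 + 2·t + 5. Finding the antiderivative of v(t) and using x(0) = 1: x(t) = 2·t^5 - 5·t^4 + t^2 + 5·t + 1. We have position x(t) = 2·t^5 - 5·t^4 + t^2 + 5·t + 1. Substituting t = 2: x(2) = -1.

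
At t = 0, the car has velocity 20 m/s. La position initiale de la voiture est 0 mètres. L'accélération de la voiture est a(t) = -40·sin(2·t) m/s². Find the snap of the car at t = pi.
We must differentiate our acceleration equation a(t) = -40·sin(2·t) 2 times. The derivative of acceleration gives jerk: j(t) = -80·cos(2·t). Taking d/dt of j(t), we find s(t) = 160·sin(2·t). Using s(t) = 160·sin(2·t) and substituting t = pi, we find s = 0.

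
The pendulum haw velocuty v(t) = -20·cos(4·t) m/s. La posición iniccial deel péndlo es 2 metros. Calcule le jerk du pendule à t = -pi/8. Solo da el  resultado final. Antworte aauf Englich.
The jerk at t = -pi/8 is j = 0.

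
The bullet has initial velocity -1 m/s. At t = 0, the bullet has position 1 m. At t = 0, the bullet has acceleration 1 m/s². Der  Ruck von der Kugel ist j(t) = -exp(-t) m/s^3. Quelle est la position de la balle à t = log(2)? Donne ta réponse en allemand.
Wir müssen das Integral unserer Gleichung für den Ruck j(t) = -exp(-t) 3-mal finden. Mit ∫j(t)dt und Anwendung von a(0) = 1, finden wir a(t) = exp(-t). Die Stammfunktion von der Beschleunigung, mit v(0) = -1, ergibt die Geschwindigkeit: v(t) = -exp(-t). Das Integral von der Geschwindigkeit ist die Position. Mit x(0) = 1 erhalten wir x(t) = exp(-t). Mit x(t) = exp(-t) und Einsetzen von t = log(2), finden wir x = 1/2.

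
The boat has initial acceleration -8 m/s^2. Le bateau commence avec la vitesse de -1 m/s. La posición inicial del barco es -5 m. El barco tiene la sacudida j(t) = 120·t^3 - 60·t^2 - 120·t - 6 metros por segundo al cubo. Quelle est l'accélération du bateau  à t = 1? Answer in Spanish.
Debemos encontrar la antiderivada de nuestra ecuación de la sacudida j(t) = 120·t^3 - 60·t^2 - 120·t - 6 1 vez. La integral de la sacudida, con a(0) = -8, da la aceleración: a(t) = 30·t^4 - 20·t^3 - 60·t^2 - 6·t - 8. De la ecuación de la aceleración a(t) = 30·t^4 - 20·t^3 - 60·t^2 - 6·t - 8, sustituimos t = 1 para obtener a = -64.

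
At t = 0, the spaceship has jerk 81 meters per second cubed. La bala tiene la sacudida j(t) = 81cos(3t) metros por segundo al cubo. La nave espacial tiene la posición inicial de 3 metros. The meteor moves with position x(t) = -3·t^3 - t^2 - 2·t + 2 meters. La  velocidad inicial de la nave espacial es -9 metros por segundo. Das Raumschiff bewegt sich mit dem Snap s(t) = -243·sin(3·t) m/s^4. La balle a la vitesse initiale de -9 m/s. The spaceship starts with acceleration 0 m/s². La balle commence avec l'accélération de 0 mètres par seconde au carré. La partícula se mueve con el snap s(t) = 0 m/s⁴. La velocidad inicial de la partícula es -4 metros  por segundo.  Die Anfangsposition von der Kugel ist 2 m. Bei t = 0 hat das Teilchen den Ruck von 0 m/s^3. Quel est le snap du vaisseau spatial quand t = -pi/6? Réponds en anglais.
Using s(t) = -243·sin(3·t) and substituting t = -pi/6, we find s = 243.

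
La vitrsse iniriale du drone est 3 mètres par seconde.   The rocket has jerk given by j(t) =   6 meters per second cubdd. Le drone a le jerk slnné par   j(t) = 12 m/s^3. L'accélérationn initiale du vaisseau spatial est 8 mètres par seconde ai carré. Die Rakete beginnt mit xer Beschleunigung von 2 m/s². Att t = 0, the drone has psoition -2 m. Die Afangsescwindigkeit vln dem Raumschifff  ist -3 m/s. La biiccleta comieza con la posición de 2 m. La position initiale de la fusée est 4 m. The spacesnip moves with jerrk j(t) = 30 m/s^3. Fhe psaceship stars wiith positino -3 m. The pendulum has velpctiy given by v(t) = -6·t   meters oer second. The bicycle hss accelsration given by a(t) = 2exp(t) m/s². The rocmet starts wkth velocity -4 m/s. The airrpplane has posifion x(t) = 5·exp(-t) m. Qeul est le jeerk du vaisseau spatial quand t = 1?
En utilisant j(t) = 30 et en substituant t = 1, nous trouvons j = 30.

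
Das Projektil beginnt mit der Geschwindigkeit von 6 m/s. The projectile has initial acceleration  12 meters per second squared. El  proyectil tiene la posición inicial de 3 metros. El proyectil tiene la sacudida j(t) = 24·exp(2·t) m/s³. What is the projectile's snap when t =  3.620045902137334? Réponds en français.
Pour résoudre ceci, nous devons prendre 1 dérivée de notre équation du jerk j(t) = 24·exp(2·t). La dérivée du jerk donne le snap: s(t) = 48·exp(2·t). De l'équation du snap s(t) = 48·exp(2·t), nous substituons t = 3.620045902137334 pour obtenir s = 66922.6541053046.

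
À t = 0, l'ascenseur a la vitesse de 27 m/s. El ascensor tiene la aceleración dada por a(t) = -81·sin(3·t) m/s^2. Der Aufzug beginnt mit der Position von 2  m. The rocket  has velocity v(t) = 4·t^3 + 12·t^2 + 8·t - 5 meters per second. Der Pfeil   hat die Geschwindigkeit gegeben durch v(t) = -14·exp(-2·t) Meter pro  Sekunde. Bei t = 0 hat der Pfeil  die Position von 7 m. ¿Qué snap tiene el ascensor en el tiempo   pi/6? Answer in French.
Pour résoudre ceci, nous devons prendre 2 dérivées de notre équation de l'accélération a(t) = -81·sin(3·t). En dérivant l'accélération, nous obtenons le jerk: j(t) = -243·cos(3·t). En dérivant le jerk, nous obtenons le snap: s(t) = 729·sin(3·t). En utilisant s(t) = 729·sin(3·t) et en substituant t = pi/6, nous trouvons s = 729.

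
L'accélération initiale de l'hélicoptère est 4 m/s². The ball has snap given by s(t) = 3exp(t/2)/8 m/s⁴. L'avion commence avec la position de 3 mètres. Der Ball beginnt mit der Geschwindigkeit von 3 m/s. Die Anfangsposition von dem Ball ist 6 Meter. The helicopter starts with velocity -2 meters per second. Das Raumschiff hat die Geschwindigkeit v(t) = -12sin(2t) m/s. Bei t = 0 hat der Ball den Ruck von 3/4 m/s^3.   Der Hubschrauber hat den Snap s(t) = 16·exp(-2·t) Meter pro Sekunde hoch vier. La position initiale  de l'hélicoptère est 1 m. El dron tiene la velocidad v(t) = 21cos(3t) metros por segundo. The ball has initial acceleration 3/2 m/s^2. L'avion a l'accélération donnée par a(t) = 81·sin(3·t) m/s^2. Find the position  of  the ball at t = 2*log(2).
Starting from snap s(t) = 3·exp(t/2)/8, we take 4 antiderivatives. Taking ∫s(t)dt and applying j(0) = 3/4, we find j(t) = 3·exp(t/2)/4. Finding the integral of j(t) and using a(0) = 3/2: a(t) = 3·exp(t/2)/2. The antiderivative of acceleration is velocity. Using v(0) = 3, we get v(t) = 3·exp(t/2). The integral of velocity is position. Using x(0) = 6, we get x(t) = 6·exp(t/2). We have position x(t) = 6·exp(t/2). Substituting t = 2*log(2): x(2*log(2)) = 12.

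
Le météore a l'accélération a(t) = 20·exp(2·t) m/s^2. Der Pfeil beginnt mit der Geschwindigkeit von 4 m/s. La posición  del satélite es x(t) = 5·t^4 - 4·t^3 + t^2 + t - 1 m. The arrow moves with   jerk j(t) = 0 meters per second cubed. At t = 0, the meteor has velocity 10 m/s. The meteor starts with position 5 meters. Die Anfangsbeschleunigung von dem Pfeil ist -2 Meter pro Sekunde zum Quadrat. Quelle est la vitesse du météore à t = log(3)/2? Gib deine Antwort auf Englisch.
We must find the antiderivative of our acceleration equation a(t) = 20·exp(2·t) 1 time. Taking ∫a(t)dt and applying v(0) = 10, we find v(t) = 10·exp(2·t). From the given velocity equation v(t) = 10·exp(2·t), we substitute t = log(3)/2 to get v = 30.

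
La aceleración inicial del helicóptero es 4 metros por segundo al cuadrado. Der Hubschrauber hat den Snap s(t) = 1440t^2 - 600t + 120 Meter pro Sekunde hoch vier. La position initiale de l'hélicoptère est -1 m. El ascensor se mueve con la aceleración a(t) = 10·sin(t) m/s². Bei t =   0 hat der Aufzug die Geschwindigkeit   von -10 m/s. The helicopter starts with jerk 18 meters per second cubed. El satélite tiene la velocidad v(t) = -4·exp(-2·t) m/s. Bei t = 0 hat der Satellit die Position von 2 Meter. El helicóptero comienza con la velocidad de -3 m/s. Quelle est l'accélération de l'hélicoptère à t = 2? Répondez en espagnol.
Para resolver esto, necesitamos tomar 2 antiderivadas de nuestra ecuación del snap s(t) = 1440·t^2 - 600·t + 120. Tomando ∫s(t)dt y aplicando j(0) = 18, encontramos j(t) = 480·t^3 - 300·t^2 + 120·t + 18. La antiderivada de la sacudida, con a(0) = 4, da la aceleración: a(t) = 120·t^4 - 100·t^3 + 60·t^2 + 18·t + 4. Tenemos la aceleración a(t) = 120·t^4 - 100·t^3 + 60·t^2 + 18·t + 4. Sustituyendo t = 2: a(2) = 1400.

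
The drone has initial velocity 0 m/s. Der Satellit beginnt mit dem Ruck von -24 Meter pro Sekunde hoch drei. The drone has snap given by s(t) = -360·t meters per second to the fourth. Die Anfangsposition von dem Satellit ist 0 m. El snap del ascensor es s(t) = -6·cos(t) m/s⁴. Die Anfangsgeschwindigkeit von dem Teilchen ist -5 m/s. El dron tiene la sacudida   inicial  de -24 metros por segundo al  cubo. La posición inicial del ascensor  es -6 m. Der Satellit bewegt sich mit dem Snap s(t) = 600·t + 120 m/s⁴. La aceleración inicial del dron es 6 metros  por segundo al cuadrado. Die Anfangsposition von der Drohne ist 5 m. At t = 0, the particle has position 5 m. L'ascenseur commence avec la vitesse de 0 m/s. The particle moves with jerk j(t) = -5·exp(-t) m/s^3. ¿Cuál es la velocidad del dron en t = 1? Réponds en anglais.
To solve this, we need to take 3 antiderivatives of our snap equation s(t) = -360·t. The antiderivative of snap is jerk. Using j(0) = -24, we get j(t) = -180·t^2 - 24. Integrating jerk and using the initial condition a(0) = 6, we get a(t) = -60·t^3 - 24·t + 6. Integrating acceleration and using the initial condition v(0) = 0, we get v(t) = 3·t·(-5·t^3 - 4·t + 2). From the given velocity equation v(t) = 3·t·(-5·t^3 - 4·t + 2), we substitute t = 1 to get v = -21.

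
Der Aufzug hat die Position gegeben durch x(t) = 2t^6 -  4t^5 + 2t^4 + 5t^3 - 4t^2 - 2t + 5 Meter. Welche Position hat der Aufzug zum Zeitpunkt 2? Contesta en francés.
Nous avons la position x(t) = 2·t^6 - 4·t^5 + 2·t^4 + 5·t^3 - 4·t^2 - 2·t + 5. En substituant t = 2: x(2) = 57.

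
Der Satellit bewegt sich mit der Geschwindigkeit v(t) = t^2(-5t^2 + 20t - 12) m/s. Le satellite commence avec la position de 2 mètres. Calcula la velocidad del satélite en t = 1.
De la ecuación de la velocidad v(t) = t^2·(-5·t^2 + 20·t - 12), sustituimos t = 1 para obtener v = 3.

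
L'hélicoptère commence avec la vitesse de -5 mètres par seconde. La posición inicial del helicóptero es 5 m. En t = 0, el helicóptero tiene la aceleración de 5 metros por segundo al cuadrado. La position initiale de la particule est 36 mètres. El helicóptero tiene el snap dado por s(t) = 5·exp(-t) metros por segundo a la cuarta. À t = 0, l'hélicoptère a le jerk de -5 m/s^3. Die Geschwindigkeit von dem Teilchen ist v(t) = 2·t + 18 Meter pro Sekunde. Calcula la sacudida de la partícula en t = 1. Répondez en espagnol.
Debemos derivar nuestra ecuación de la velocidad v(t) = 2·t + 18 2 veces. Tomando d/dt de v(t), encontramos a(t) = 2. Tomando d/dt de a(t), encontramos j(t) = 0. De la ecuación de la sacudida j(t) = 0, sustituimos t = 1 para obtener j = 0.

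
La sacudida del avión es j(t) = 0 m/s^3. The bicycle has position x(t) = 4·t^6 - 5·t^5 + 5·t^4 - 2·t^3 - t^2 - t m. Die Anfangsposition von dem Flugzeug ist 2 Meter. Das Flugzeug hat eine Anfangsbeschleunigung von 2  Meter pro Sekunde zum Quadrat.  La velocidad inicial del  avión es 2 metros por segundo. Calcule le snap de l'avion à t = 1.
En partant du jerk j(t) = 0, nous prenons 1 dérivée. La dérivée du jerk donne le snap: s(t) = 0. En utilisant s(t) = 0 et en substituant t = 1, nous trouvons s = 0.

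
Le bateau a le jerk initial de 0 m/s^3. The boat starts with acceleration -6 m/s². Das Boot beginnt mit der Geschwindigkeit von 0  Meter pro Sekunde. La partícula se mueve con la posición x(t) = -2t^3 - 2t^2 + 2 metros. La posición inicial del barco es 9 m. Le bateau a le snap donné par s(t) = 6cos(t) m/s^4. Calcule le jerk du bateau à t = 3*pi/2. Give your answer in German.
Wir müssen das Integral unserer Gleichung für den Snap s(t) = 6·cos(t) 1-mal finden. Durch Integration von dem Snap und Verwendung der Anfangsbedingung j(0) = 0, erhalten wir j(t) = 6·sin(t). Aus der Gleichung für den Ruck j(t) = 6·sin(t), setzen wir t = 3*pi/2 ein und erhalten j = -6.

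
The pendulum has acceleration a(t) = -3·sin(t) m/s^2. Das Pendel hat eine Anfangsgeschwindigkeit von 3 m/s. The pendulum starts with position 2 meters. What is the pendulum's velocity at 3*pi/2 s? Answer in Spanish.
Debemos encontrar la antiderivada de nuestra ecuación de la aceleración a(t) = -3·sin(t) 1 vez. Integrando la aceleración y usando la condición inicial v(0) = 3, obtenemos v(t) = 3·cos(t). De la ecuación de la velocidad v(t) = 3·cos(t), sustituimos t = 3*pi/2 para obtener v = 0.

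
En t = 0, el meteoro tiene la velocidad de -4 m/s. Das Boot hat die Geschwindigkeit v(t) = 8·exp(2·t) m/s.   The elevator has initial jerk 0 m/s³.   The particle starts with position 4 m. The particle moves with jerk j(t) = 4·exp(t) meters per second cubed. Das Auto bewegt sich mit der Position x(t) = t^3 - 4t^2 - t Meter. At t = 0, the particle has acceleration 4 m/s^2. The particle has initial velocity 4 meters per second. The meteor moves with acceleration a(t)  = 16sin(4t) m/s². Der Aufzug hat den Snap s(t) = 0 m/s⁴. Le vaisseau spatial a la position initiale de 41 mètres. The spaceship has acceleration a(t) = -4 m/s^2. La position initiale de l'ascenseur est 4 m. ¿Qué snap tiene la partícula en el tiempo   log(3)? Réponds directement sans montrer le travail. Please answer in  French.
À t = log(3), s = 12.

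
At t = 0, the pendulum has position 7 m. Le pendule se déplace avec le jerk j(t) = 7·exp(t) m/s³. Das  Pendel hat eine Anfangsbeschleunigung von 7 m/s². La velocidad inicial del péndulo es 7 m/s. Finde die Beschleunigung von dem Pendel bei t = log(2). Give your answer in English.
We must find the antiderivative of our jerk equation j(t) = 7·exp(t) 1 time. The antiderivative of jerk, with a(0) = 7, gives acceleration: a(t) = 7·exp(t). Using a(t) = 7·exp(t) and substituting t = log(2), we find a = 14.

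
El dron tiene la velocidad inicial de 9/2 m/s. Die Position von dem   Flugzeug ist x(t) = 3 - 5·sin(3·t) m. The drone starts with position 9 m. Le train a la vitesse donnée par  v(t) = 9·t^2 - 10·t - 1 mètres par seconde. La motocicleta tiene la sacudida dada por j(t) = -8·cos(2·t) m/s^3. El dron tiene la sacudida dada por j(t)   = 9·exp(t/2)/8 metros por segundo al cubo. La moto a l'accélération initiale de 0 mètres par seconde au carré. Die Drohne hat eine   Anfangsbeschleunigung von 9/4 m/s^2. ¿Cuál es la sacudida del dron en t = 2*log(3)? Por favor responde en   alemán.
Mit j(t) = 9·exp(t/2)/8 und Einsetzen von t = 2*log(3), finden wir j = 27/8.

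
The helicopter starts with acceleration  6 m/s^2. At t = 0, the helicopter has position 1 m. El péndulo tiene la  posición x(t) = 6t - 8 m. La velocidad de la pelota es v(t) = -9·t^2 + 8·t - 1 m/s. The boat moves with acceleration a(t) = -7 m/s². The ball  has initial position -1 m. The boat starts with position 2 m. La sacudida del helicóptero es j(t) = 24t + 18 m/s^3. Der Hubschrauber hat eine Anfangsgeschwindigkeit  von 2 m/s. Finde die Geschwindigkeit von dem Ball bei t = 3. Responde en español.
De la ecuación de la velocidad v(t) = -9·t^2 + 8·t - 1, sustituimos t = 3 para obtener v = -58.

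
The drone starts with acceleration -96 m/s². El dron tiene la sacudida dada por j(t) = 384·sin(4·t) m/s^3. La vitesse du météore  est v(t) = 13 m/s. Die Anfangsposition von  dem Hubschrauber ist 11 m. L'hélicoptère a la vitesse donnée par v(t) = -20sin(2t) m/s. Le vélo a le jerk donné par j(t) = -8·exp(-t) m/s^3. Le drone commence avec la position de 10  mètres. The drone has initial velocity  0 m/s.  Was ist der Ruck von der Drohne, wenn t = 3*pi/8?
Aus der Gleichung für den Ruck j(t) = 384·sin(4·t), setzen wir t = 3*pi/8 ein und erhalten j = -384.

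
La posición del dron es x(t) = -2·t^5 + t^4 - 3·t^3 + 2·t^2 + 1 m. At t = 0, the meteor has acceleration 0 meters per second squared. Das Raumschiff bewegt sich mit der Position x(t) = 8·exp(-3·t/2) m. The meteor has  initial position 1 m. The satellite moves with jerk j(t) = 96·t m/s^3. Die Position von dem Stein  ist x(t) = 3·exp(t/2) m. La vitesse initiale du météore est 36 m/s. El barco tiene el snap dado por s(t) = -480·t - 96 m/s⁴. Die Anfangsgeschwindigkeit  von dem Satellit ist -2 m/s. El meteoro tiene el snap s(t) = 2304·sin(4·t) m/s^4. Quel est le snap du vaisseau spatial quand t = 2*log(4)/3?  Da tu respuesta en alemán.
Wir müssen unsere Gleichung für die Position x(t) = 8·exp(-3·t/2) 4-mal ableiten. Durch Ableiten von der Position erhalten wir die Geschwindigkeit: v(t) = -12·exp(-3·t/2). Mit d/dt von v(t) finden wir a(t) = 18·exp(-3·t/2). Durch Ableiten von der Beschleunigung erhalten wir den Ruck: j(t) = -27·exp(-3·t/2). Mit d/dt von j(t) finden wir s(t) = 81·exp(-3·t/2)/2. Wir haben den Snap s(t) = 81·exp(-3·t/2)/2. Durch Einsetzen von t = 2*log(4)/3: s(2*log(4)/3) = 81/8.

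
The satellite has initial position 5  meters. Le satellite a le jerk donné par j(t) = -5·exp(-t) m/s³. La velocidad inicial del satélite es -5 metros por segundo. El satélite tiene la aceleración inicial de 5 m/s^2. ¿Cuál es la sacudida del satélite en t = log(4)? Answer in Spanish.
Tenemos la sacudida j(t) = -5·exp(-t). Sustituyendo t = log(4): j(log(4)) = -5/4.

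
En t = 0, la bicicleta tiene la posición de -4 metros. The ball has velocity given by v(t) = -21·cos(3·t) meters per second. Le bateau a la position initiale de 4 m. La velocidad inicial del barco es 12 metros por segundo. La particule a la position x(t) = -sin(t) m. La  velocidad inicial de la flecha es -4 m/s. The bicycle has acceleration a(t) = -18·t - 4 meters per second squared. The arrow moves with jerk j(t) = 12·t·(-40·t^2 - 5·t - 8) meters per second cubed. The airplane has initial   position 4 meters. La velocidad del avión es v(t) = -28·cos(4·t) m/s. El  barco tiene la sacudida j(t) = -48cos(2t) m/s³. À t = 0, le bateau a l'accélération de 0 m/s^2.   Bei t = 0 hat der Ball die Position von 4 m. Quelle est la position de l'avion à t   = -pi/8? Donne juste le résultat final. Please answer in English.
At t = -pi/8, x = 11.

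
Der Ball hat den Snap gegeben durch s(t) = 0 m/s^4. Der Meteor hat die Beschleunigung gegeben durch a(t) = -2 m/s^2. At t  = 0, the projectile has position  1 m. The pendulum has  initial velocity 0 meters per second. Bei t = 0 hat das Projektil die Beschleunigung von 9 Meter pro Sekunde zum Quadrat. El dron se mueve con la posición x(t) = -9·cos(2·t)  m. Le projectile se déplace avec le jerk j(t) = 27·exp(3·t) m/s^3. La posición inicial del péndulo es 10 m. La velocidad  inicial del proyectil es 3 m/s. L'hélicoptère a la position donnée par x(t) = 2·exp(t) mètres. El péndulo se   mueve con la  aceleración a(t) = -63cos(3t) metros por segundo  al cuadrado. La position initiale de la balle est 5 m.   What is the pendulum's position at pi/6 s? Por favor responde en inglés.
Starting from acceleration a(t) = -63·cos(3·t), we take 2 integrals. Taking ∫a(t)dt and applying v(0) = 0, we find v(t) = -21·sin(3·t). The integral of velocity, with x(0) = 10, gives position: x(t) = 7·cos(3·t) + 3. From the given position equation x(t) = 7·cos(3·t) + 3, we substitute t = pi/6 to get x = 3.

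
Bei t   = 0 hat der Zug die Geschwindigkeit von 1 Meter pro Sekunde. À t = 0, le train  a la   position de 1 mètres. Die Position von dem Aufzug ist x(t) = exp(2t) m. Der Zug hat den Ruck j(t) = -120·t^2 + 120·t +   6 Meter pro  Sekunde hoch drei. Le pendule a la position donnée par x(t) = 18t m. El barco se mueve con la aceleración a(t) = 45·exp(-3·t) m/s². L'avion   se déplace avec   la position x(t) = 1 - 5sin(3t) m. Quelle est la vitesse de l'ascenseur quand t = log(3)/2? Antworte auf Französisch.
Pour résoudre ceci, nous devons prendre 1 dérivée de notre équation de la position x(t) = exp(2·t). En dérivant la position, nous obtenons la vitesse: v(t) = 2·exp(2·t). Nous avons la vitesse v(t) = 2·exp(2·t). En substituant t = log(3)/2: v(log(3)/2) = 6.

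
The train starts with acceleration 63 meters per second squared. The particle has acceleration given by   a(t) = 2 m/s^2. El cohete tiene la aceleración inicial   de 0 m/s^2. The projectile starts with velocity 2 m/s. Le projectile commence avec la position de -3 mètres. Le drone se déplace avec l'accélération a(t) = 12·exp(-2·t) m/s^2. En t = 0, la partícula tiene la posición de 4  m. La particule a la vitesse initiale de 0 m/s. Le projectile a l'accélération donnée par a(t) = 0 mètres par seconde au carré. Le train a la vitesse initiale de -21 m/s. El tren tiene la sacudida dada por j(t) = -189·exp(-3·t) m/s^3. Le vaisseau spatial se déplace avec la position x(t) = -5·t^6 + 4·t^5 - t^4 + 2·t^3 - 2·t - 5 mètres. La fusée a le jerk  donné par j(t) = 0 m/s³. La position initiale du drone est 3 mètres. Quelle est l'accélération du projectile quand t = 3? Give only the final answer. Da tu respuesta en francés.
L'accélération à t = 3 est a = 0.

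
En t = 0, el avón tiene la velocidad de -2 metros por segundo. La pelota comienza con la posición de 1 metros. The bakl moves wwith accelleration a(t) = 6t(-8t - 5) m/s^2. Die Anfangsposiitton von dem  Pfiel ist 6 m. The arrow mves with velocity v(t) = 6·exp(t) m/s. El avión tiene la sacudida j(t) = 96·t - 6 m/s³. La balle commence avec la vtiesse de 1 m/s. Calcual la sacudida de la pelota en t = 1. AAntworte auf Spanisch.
Debemos derivar nuestra ecuación de la aceleración a(t) = 6·t·(-8·t - 5) 1 vez. La derivada de la aceleración da la sacudida: j(t) = -96·t - 30. De la ecuación de la sacudida j(t) = -96·t - 30, sustituimos t = 1 para obtener j = -126.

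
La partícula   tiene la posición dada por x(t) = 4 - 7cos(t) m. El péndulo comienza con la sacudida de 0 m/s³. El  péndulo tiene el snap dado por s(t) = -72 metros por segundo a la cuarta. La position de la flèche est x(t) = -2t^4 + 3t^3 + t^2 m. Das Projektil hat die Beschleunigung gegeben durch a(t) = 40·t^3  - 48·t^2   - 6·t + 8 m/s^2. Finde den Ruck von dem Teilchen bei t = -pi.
Um dies zu lösen, müssen wir 3 Ableitungen unserer Gleichung für die Position x(t) = 4 - 7·cos(t) nehmen. Durch Ableiten von der Position erhalten wir die Geschwindigkeit: v(t) = 7·sin(t). Durch Ableiten von der Geschwindigkeit erhalten wir die Beschleunigung: a(t) = 7·cos(t). Die Ableitung von der Beschleunigung ergibt den Ruck: j(t) = -7·sin(t). Aus der Gleichung für den Ruck j(t) = -7·sin(t), setzen wir t = -pi ein und erhalten j = 0.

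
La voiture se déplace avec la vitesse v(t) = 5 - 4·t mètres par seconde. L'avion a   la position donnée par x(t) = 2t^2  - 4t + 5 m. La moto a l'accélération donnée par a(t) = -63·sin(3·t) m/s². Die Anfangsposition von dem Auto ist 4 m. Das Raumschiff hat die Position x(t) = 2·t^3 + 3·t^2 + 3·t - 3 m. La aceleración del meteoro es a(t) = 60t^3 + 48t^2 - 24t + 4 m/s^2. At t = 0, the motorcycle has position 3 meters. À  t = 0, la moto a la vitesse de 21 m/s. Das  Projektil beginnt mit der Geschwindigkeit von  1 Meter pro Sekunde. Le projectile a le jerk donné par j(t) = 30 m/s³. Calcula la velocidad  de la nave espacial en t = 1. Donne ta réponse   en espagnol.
Debemos derivar nuestra ecuación de la posición x(t) = 2·t^3 + 3·t^2 + 3·t - 3 1 vez. Derivando la posición, obtenemos la velocidad: v(t) = 6·t^2 + 6·t + 3. De la ecuación de la velocidad v(t) = 6·t^2 + 6·t + 3, sustituimos t = 1 para obtener v = 15.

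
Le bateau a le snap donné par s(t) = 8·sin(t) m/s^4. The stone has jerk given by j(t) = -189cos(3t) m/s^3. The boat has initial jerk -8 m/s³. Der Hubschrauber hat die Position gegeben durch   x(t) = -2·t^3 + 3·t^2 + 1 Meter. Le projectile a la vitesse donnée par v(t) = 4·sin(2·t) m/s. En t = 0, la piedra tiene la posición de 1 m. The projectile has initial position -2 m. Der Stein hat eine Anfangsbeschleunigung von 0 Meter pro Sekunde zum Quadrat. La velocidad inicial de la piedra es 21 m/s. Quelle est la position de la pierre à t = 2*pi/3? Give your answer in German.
Wir müssen das Integral unserer Gleichung für den Ruck j(t) = -189·cos(3·t) 3-mal finden. Mit ∫j(t)dt und Anwendung von a(0) = 0, finden wir a(t) = -63·sin(3·t). Die Stammfunktion von der Beschleunigung, mit v(0) = 21, ergibt die Geschwindigkeit: v(t) = 21·cos(3·t). Durch Integration von der Geschwindigkeit und Verwendung der Anfangsbedingung x(0) = 1, erhalten wir x(t) = 7·sin(3·t) + 1. Wir haben die Position x(t) = 7·sin(3·t) + 1. Durch Einsetzen von t = 2*pi/3: x(2*pi/3) = 1.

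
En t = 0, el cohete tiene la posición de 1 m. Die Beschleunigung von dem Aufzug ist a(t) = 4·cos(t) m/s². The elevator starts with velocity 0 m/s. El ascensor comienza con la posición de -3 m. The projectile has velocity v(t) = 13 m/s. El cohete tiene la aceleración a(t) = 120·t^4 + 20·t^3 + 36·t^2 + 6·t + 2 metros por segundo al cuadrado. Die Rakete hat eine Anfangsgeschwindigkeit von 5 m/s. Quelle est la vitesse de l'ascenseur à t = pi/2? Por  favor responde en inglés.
To solve this, we need to take 1 antiderivative of our acceleration equation a(t) = 4·cos(t). Finding the antiderivative of a(t) and using v(0) = 0: v(t) = 4·sin(t). We have velocity v(t) = 4·sin(t). Substituting t = pi/2: v(pi/2) = 4.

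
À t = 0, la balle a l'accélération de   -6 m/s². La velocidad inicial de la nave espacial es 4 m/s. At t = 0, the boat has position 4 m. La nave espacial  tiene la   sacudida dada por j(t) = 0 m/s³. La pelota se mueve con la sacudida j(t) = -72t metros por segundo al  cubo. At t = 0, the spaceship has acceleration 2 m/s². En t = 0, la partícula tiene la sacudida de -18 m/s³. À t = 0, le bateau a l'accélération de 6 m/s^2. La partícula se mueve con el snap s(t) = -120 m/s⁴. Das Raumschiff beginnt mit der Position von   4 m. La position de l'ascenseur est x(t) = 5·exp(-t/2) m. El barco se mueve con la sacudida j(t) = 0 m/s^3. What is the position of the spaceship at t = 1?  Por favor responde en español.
Partiendo de la sacudida j(t) = 0, tomamos 3 integrales. Tomando ∫j(t)dt y aplicando a(0) = 2, encontramos a(t) = 2. Tomando ∫a(t)dt y aplicando v(0) = 4, encontramos v(t) = 2·t + 4. La antiderivada de la velocidad, con x(0) = 4, da la posición: x(t) = t^2 + 4·t + 4. Tenemos la posición x(t) = t^2 + 4·t + 4. Sustituyendo t = 1: x(1) = 9.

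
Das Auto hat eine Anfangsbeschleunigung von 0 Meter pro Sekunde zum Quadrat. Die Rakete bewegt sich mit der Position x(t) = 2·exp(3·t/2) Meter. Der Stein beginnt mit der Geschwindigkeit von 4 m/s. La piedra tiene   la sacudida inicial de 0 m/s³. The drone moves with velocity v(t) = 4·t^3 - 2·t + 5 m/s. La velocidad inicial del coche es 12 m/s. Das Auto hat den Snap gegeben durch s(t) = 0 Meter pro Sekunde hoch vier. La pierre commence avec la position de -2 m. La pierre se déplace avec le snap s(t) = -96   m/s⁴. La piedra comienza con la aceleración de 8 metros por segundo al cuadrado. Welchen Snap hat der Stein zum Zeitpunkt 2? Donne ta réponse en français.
Nous avons le snap s(t) = -96. En substituant t = 2: s(2) = -96.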